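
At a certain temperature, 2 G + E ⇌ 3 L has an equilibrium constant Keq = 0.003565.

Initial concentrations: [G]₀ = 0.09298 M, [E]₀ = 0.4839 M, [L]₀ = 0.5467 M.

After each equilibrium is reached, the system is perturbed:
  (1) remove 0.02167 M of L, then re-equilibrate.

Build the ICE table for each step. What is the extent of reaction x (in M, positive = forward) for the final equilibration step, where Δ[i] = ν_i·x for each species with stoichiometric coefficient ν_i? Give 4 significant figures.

x = 0.006617 M

Q₀ = 39.06 vs Keq = 0.003565 ⇒ Q>K, reverse
Step 1:
                  G         E         L
  init      0.09298    0.4839    0.5467
  Δ          0.3161     0.158   -0.4741
  eq          0.409    0.6419   0.07261
  solve Keq expr → x = -0.158; check Q = 0.003565
Then remove 0.02167 M of L.
Step 2:
                  G         E         L
  init        0.409    0.6419   0.05094
  Δ        -0.01323 -0.006617   0.01985
  eq         0.3958    0.6353   0.07079
  solve Keq expr → x = 0.006617; check Q = 0.003565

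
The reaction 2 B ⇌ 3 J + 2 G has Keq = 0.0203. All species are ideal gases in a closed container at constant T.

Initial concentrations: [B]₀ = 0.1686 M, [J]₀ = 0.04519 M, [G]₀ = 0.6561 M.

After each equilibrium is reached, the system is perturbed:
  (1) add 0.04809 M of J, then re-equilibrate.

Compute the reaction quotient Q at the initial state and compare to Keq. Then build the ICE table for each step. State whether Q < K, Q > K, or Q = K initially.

Q₀ = 0.001398; Q < K (proceeds forward)

Q₀ = 0.001398 vs Keq = 0.0203 ⇒ Q<K, forward
Step 1:
                    B           J           G
  I            0.1686     0.04519      0.6561
  C          -0.03182     0.04774     0.03182
  E            0.1368     0.09293      0.6879
  solve Keq expr → x = 0.01591; check Q = 0.0203
Then add 0.04809 M of J.
Step 2:
                    B           J           G
  I            0.1368       0.141      0.6879
  C           0.02353    -0.03529    -0.02353
  E            0.1603      0.1057      0.6644
  solve Keq expr → x = -0.01176; check Q = 0.0203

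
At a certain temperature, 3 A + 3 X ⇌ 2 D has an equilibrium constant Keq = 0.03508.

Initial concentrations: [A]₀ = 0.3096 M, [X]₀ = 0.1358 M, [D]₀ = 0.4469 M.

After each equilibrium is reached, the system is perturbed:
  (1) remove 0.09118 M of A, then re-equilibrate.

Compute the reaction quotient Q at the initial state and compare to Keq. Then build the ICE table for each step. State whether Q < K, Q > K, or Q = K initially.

Q₀ = 2687; Q > K (proceeds reverse)

Q₀ = 2687 vs Keq = 0.03508 ⇒ Q>K, reverse
Step 1:
                   A          X          D
  init        0.3096     0.1358     0.4469
  Δ           0.5454     0.5454    -0.3636
  eq           0.855     0.6812    0.08327
  solve Keq expr → x = -0.1818; check Q = 0.03508
Then remove 0.09118 M of A.
Step 2:
                   A          X          D
  init        0.7639     0.6812    0.08327
  Δ          0.01343    0.01343  -0.008951
  eq          0.7773     0.6947    0.07432
  solve Keq expr → x = -0.004476; check Q = 0.03508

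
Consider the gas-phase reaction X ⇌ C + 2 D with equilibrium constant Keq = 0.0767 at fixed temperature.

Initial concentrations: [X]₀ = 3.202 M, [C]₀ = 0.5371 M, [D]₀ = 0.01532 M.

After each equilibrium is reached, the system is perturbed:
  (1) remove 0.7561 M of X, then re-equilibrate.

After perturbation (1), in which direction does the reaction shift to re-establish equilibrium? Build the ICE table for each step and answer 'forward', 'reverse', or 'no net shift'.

Direction: reverse

Q₀ = 3.9369e-05 vs Keq = 0.0767 ⇒ Q<K, forward
Step 1:
                   X          C          D
  Initial      3.202     0.5371    0.01532
  Change     -0.2587     0.2587     0.5173
  Equil        2.943     0.7958     0.5326
  solve Keq expr → x = 0.2587; check Q = 0.0767
Then remove 0.7561 M of X.
Step 2:
                   X          C          D
  Initial      2.187     0.7958     0.5326
  Change     0.03057   -0.03057   -0.06114
  Equil        2.218     0.7652     0.4715
  solve Keq expr → x = -0.03057; check Q = 0.0767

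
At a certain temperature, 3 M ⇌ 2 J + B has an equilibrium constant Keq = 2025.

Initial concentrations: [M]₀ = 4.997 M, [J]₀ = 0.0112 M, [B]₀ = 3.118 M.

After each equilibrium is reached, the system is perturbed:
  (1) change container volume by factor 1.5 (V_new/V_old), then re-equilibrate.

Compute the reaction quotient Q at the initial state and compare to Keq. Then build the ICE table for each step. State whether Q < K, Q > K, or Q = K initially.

Q₀ = 3.1346e-06; Q < K (proceeds forward)

Q₀ = 3.1346e-06 vs Keq = 2025 ⇒ Q<K, forward
Step 1:
                  M         J         B
  I           4.997    0.0112     3.118
  C          -4.713     3.142     1.571
  E          0.2845     3.153     4.689
  solve Keq expr → x = 1.571; check Q = 2025
Then change container volume by factor 1.5 (V_new/V_old).
Step 2:
                  M         J         B
  I          0.1896     2.102     3.126
  C               0         0         0
  E          0.1896     2.102     3.126
  solve Keq expr → x = 0; check Q = 2025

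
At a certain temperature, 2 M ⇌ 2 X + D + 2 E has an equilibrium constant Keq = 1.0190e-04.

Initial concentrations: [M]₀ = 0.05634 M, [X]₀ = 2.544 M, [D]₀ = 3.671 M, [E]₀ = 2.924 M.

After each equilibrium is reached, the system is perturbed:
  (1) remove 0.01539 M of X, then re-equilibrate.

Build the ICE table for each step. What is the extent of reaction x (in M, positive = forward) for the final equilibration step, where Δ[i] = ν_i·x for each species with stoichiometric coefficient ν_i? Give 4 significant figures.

Q₀ = 6.3994e+04 vs Keq = 1.0190e-04 ⇒ Q>K, reverse
Step 1:
                   M          X          D          E
  Initial    0.05634      2.544      3.671      2.924
  Change       2.504     -2.504     -1.252     -2.504
  Equil        2.561    0.03961      2.419     0.4196
  solve Keq expr → x = -1.252; check Q = 1.0190e-04
Then remove 0.01539 M of X.
Step 2:
                   M          X          D          E
  Initial      2.561    0.02422      2.419     0.4196
  Change    -0.01386    0.01386   0.006931    0.01386
  Equil        2.547    0.03808      2.426     0.4335
  solve Keq expr → x = 0.006931; check Q = 1.0190e-04

x = 0.006931 M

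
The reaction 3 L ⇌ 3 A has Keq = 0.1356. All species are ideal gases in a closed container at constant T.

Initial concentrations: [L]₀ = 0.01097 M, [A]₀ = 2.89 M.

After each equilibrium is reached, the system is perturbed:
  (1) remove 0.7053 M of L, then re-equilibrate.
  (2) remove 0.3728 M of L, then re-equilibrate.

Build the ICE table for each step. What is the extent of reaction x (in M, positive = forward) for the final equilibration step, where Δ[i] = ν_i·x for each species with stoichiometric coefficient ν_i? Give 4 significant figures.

x = -0.04217 M

Q₀ = 1.8284e+07 vs Keq = 0.1356 ⇒ Q>K, reverse
Step 1:
                    L           A
  Initial     0.01097        2.89
  Change        1.905      -1.905
  Equil         1.916      0.9846
  solve Keq expr → x = -0.6351; check Q = 0.1356
Then remove 0.7053 M of L.
Step 2:
                    L           A
  Initial       1.211      0.9846
  Change       0.2394     -0.2394
  Equil          1.45      0.7452
  solve Keq expr → x = -0.07979; check Q = 0.1356
Then remove 0.3728 M of L.
Step 3:
                    L           A
  Initial       1.078      0.7452
  Change       0.1265     -0.1265
  Equil         1.204      0.6187
  solve Keq expr → x = -0.04217; check Q = 0.1356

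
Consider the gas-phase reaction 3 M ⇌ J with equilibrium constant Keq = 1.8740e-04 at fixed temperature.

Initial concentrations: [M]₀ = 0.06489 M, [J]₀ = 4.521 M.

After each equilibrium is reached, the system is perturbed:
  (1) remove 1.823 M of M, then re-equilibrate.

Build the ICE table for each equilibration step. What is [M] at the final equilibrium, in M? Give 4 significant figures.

Q₀ = 1.6546e+04 vs Keq = 1.8740e-04 ⇒ Q>K, reverse
Step 1:
                   M          J
  Initial    0.06489      4.521
  Change       12.46     -4.153
  Equil        12.52     0.3681
  solve Keq expr → x = -4.153; check Q = 1.8740e-04
Then remove 1.823 M of M.
Step 2:
                   M          J
  Initial       10.7     0.3681
  Change      0.3464    -0.1155
  Equil        11.05     0.2526
  solve Keq expr → x = -0.1155; check Q = 1.8740e-04

[M]_eq = 11.05 M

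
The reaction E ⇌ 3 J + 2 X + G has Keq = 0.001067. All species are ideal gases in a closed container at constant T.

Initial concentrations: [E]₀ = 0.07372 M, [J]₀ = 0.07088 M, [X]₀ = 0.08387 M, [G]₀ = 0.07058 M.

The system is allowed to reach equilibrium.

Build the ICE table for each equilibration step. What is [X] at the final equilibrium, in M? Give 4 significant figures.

[X]_eq = 0.174 M

Q₀ = 2.3982e-06 vs Keq = 0.001067 ⇒ Q<K, forward
Step 1:
                   E          J          X          G
  I          0.07372    0.07088    0.08387    0.07058
  C         -0.04505     0.1351    0.09009    0.04505
  E          0.02867      0.206      0.174     0.1156
  solve Keq expr → x = 0.04505; check Q = 0.001067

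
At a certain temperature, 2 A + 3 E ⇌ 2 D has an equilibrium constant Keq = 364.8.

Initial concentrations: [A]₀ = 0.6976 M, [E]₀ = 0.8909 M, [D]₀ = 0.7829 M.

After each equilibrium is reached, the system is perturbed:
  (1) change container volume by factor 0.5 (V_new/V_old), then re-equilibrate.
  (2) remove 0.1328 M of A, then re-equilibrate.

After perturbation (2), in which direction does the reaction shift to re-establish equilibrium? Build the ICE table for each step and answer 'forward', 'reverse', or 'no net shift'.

Direction: reverse

Q₀ = 1.781 vs Keq = 364.8 ⇒ Q<K, forward
Step 1:
                   A          E          D
  I           0.6976     0.8909     0.7829
  C          -0.3751    -0.5627     0.3751
  E           0.3225     0.3282      1.158
  solve Keq expr → x = 0.1876; check Q = 364.8
Then change container volume by factor 0.5 (V_new/V_old).
Step 2:
                   A          E          D
  I           0.6449     0.6564      2.316
  C          -0.1606     -0.241     0.1606
  E           0.4843     0.4154      2.477
  solve Keq expr → x = 0.08032; check Q = 364.8
Then remove 0.1328 M of A.
Step 3:
                   A          E          D
  I           0.3515     0.4154      2.477
  C          0.03923    0.05885   -0.03923
  E           0.3907     0.4743      2.437
  solve Keq expr → x = -0.01962; check Q = 364.8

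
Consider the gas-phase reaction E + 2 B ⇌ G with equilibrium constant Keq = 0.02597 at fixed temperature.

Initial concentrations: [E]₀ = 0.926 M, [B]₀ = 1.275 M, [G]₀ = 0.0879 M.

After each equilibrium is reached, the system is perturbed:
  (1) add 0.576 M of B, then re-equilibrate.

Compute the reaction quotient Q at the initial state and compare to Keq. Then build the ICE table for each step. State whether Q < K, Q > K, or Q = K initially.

Q₀ = 0.05839 vs Keq = 0.02597 ⇒ Q>K, reverse
Step 1:
                    E           B           G
  I             0.926       1.275      0.0879
  C           0.04155     0.08311    -0.04155
  E            0.9676       1.358     0.04635
  solve Keq expr → x = -0.04155; check Q = 0.02597
Then add 0.576 M of B.
Step 2:
                    E           B           G
  I            0.9676       1.934     0.04635
  C          -0.03721    -0.07442     0.03721
  E            0.9303        1.86     0.08356
  solve Keq expr → x = 0.03721; check Q = 0.02597

Q₀ = 0.05839; Q > K (proceeds reverse)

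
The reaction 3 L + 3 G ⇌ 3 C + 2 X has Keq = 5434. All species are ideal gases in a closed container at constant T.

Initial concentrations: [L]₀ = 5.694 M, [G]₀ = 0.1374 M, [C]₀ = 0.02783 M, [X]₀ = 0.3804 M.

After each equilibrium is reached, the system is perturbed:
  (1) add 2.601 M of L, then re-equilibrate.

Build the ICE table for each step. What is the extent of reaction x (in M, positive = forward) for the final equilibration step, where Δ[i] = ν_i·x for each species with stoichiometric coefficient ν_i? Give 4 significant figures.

x = 1.0763e-04 M

Q₀ = 6.5134e-06 vs Keq = 5434 ⇒ Q<K, forward
Step 1:
                    L           G           C           X
  Initial       5.694      0.1374     0.02783      0.3804
  Change      -0.1364     -0.1364      0.1364     0.09092
  Equil         5.558    0.001018      0.1642      0.4713
  solve Keq expr → x = 0.04546; check Q = 5434
Then add 2.601 M of L.
Step 2:
                    L           G           C           X
  Initial       8.159    0.001018      0.1642      0.4713
  Change  -3.2290e-04 -3.2290e-04  3.2290e-04  2.1526e-04
  Equil         8.158  6.9496e-04      0.1645      0.4715
  solve Keq expr → x = 1.0763e-04; check Q = 5434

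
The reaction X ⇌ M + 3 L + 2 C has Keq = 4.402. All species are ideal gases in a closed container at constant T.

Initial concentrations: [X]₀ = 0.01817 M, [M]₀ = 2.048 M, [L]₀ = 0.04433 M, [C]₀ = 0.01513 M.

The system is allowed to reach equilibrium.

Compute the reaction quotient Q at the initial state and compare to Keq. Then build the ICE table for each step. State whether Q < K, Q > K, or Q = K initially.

Q₀ = 2.2477e-06; Q < K (proceeds forward)

Q₀ = 2.2477e-06 vs Keq = 4.402 ⇒ Q<K, forward
Step 1:
                   X          M          L          C
  init       0.01817      2.048    0.04433    0.01513
  Δ         -0.01817    0.01817    0.05451    0.03634
  eq      1.2004e-06      2.066    0.09884    0.05147
  solve Keq expr → x = 0.01817; check Q = 4.402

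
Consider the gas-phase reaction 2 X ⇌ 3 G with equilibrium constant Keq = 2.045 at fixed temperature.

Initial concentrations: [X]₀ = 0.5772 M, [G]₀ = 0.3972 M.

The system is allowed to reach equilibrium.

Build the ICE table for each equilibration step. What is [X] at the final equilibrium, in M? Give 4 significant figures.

[X]_eq = 0.3902 M

Q₀ = 0.1881 vs Keq = 2.045 ⇒ Q<K, forward
Step 1:
                  X         G
  Initial    0.5772    0.3972
  Change     -0.187    0.2805
  Equil      0.3902    0.6777
  solve Keq expr → x = 0.09352; check Q = 2.045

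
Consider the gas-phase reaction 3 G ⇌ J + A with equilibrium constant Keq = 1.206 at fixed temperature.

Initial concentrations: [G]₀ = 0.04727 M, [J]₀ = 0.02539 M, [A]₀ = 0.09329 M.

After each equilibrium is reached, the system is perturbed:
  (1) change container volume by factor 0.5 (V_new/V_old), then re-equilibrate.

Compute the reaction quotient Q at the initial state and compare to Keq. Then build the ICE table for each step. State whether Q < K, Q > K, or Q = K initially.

Q₀ = 22.43 vs Keq = 1.206 ⇒ Q>K, reverse
Step 1:
                  G         J         A
  init      0.04727   0.02539   0.09329
  Δ         0.04276  -0.01425  -0.01425
  eq        0.09003   0.01114   0.07904
  solve Keq expr → x = -0.01425; check Q = 1.206
Then change container volume by factor 0.5 (V_new/V_old).
Step 2:
                  G         J         A
  init       0.1801   0.02227    0.1581
  Δ        -0.02114  0.007046  0.007046
  eq         0.1589   0.02932    0.1651
  solve Keq expr → x = 0.007046; check Q = 1.206

Q₀ = 22.43; Q > K (proceeds reverse)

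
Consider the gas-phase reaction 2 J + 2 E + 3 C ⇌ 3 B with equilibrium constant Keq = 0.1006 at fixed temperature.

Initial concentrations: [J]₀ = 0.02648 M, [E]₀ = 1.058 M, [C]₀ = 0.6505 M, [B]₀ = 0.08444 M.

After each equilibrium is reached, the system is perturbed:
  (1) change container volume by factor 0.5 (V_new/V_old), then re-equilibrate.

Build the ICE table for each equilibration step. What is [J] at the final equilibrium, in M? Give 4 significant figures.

Q₀ = 2.787 vs Keq = 0.1006 ⇒ Q>K, reverse
Step 1:
                  J         E         C         B
  I         0.02648     1.058    0.6505   0.08444
  C         0.02511   0.02511   0.03766  -0.03766
  E         0.05159     1.083    0.6882   0.04678
  solve Keq expr → x = -0.01255; check Q = 0.1006
Then change container volume by factor 0.5 (V_new/V_old).
Step 2:
                  J         E         C         B
  I          0.1032     2.166     1.376   0.09356
  C        -0.04204  -0.04204  -0.06307   0.06307
  E         0.06113     2.124     1.313    0.1566
  solve Keq expr → x = 0.02102; check Q = 0.1006

[J]_eq = 0.06113 M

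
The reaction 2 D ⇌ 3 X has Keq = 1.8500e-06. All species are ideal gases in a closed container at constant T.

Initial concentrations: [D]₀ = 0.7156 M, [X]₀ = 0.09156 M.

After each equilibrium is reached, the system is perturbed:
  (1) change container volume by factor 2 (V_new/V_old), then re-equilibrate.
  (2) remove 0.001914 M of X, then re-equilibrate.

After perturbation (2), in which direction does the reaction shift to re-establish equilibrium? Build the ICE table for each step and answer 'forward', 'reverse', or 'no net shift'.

Direction: forward

Q₀ = 0.001499 vs Keq = 1.8500e-06 ⇒ Q>K, reverse
Step 1:
                   D          X
  Initial     0.7156    0.09156
  Change     0.05417   -0.08125
  Equil       0.7698    0.01031
  solve Keq expr → x = -0.02708; check Q = 1.8500e-06
Then change container volume by factor 2 (V_new/V_old).
Step 2:
                   D          X
  Initial     0.3849   0.005155
  Change  -8.8669e-04    0.00133
  Equil        0.384   0.006485
  solve Keq expr → x = 4.4334e-04; check Q = 1.8500e-06
Then remove 0.001914 M of X.
Step 3:
                   D          X
  Initial      0.384   0.004571
  Change   -0.001266     0.0019
  Equil       0.3827   0.006471
  solve Keq expr → x = 6.3324e-04; check Q = 1.8500e-06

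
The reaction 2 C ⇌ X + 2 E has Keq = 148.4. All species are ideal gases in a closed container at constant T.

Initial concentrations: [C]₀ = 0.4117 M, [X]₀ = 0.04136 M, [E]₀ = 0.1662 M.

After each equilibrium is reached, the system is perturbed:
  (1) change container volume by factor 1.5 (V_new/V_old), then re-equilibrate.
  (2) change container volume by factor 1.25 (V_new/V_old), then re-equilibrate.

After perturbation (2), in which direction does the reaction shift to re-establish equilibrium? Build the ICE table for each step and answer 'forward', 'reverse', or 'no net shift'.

Direction: forward

Q₀ = 0.00674 vs Keq = 148.4 ⇒ Q<K, forward
Step 1:
                   C          X          E
  I           0.4117    0.04136     0.1662
  C          -0.3895     0.1948     0.3895
  E          0.02217     0.2361     0.5557
  solve Keq expr → x = 0.1948; check Q = 148.4
Then change container volume by factor 1.5 (V_new/V_old).
Step 2:
                   C          X          E
  I          0.01478     0.1574     0.3705
  C        -0.002578   0.001289   0.002578
  E           0.0122     0.1587     0.3731
  solve Keq expr → x = 0.001289; check Q = 148.4
Then change container volume by factor 1.25 (V_new/V_old).
Step 3:
                   C          X          E
  I          0.00976      0.127     0.2985
  C       -9.8464e-04 4.9232e-04 9.8464e-04
  E         0.008776     0.1275     0.2994
  solve Keq expr → x = 4.9232e-04; check Q = 148.4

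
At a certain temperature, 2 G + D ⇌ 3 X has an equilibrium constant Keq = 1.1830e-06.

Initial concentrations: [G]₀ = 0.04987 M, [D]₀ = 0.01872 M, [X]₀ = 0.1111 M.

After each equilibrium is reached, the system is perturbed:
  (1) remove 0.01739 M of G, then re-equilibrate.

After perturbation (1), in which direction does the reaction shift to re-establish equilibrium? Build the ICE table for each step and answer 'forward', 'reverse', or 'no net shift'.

Q₀ = 29.45 vs Keq = 1.1830e-06 ⇒ Q>K, reverse
Step 1:
                   G          D          X
  Initial    0.04987    0.01872     0.1111
  Change      0.0734     0.0367    -0.1101
  Equil       0.1233    0.05542 9.9875e-04
  solve Keq expr → x = -0.0367; check Q = 1.1830e-06
Then remove 0.01739 M of G.
Step 2:
                   G          D          X
  Initial     0.1059    0.05542 9.9875e-04
  Change  6.3836e-05 3.1918e-05 -9.5754e-05
  Equil       0.1059    0.05545 9.0300e-04
  solve Keq expr → x = -3.1918e-05; check Q = 1.1830e-06

Direction: reverse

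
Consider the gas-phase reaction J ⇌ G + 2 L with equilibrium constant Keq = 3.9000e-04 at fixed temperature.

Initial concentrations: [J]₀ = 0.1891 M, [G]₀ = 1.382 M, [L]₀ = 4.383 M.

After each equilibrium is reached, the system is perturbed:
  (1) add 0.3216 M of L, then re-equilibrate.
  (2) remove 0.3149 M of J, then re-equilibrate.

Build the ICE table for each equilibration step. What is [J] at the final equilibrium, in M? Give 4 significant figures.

Q₀ = 140.4 vs Keq = 3.9000e-04 ⇒ Q>K, reverse
Step 1:
                    J           G           L
  I            0.1891       1.382       4.383
  C             1.382      -1.382      -2.764
  E             1.571  2.3359e-04       1.619
  solve Keq expr → x = -1.382; check Q = 3.9000e-04
Then add 0.3216 M of L.
Step 2:
                    J           G           L
  I             1.571  2.3359e-04       1.941
  C        7.0961e-05 -7.0961e-05 -1.4192e-04
  E             1.571  1.6263e-04       1.941
  solve Keq expr → x = -7.0961e-05; check Q = 3.9000e-04
Then remove 0.3149 M of J.
Step 3:
                    J           G           L
  I             1.256  1.6263e-04       1.941
  C        3.2588e-05 -3.2588e-05 -6.5176e-05
  E             1.256  1.3004e-04       1.941
  solve Keq expr → x = -3.2588e-05; check Q = 3.9000e-04

[J]_eq = 1.256 M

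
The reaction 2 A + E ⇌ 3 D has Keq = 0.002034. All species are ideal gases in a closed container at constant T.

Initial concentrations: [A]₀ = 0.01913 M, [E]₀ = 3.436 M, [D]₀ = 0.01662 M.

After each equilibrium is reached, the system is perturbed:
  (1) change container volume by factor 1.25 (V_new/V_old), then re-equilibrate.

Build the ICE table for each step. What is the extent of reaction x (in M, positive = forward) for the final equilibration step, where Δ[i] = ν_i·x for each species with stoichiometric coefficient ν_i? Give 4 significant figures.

x = 0 M

Q₀ = 0.003651 vs Keq = 0.002034 ⇒ Q>K, reverse
Step 1:
                   A          E          D
  I          0.01913      3.436    0.01662
  C         0.001494 7.4684e-04  -0.002241
  E          0.02062      3.437    0.01438
  solve Keq expr → x = -7.4684e-04; check Q = 0.002034
Then change container volume by factor 1.25 (V_new/V_old).
Step 2:
                   A          E          D
  I           0.0165      2.749     0.0115
  C                0          0          0
  E           0.0165      2.749     0.0115
  solve Keq expr → x = 0; check Q = 0.002034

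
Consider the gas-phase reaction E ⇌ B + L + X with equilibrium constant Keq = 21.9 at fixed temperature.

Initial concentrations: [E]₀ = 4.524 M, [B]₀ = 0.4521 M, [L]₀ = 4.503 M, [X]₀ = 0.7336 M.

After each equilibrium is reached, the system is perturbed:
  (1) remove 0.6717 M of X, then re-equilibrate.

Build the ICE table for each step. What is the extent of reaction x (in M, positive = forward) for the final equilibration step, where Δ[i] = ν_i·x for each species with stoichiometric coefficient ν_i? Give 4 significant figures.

Q₀ = 0.3301 vs Keq = 21.9 ⇒ Q<K, forward
Step 1:
                  E         B         L         X
  I           4.524    0.4521     4.503    0.7336
  C          -2.181     2.181     2.181     2.181
  E           2.343     2.633     6.684     2.915
  solve Keq expr → x = 2.181; check Q = 21.9
Then remove 0.6717 M of X.
Step 2:
                  E         B         L         X
  I           2.343     2.633     6.684     2.243
  C         -0.1888    0.1888    0.1888    0.1888
  E           2.154     2.822     6.873     2.432
  solve Keq expr → x = 0.1888; check Q = 21.9

x = 0.1888 M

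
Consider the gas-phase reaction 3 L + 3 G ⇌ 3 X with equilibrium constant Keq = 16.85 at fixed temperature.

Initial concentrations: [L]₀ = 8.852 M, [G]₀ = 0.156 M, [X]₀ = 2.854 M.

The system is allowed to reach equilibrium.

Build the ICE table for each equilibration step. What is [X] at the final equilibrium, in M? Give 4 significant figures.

Q₀ = 8.828 vs Keq = 16.85 ⇒ Q<K, forward
Step 1:
                  L         G         X
  init        8.852     0.156     2.854
  Δ        -0.02857  -0.02857   0.02857
  eq          8.823    0.1274     2.883
  solve Keq expr → x = 0.009523; check Q = 16.85

[X]_eq = 2.883 M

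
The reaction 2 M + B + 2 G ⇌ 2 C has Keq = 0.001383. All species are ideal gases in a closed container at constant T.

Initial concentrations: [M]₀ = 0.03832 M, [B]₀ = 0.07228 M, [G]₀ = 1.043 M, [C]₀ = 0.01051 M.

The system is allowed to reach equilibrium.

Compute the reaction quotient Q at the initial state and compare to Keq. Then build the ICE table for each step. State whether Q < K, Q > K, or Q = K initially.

Q₀ = 0.9567; Q > K (proceeds reverse)

Q₀ = 0.9567 vs Keq = 0.001383 ⇒ Q>K, reverse
Step 1:
                    M           B           G           C
  Initial     0.03832     0.07228       1.043     0.01051
  Change     0.009984    0.004992    0.009984   -0.009984
  Equil        0.0483     0.07727       1.053  5.2581e-04
  solve Keq expr → x = -0.004992; check Q = 0.001383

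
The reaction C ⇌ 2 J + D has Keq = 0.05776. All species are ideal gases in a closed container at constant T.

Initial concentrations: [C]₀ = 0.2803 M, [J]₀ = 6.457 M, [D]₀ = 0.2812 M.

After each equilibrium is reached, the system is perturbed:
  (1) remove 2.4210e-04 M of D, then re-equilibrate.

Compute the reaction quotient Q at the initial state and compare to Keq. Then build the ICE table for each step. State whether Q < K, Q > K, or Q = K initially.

Q₀ = 41.83; Q > K (proceeds reverse)

Q₀ = 41.83 vs Keq = 0.05776 ⇒ Q>K, reverse
Step 1:
                  C         J         D
  I          0.2803     6.457    0.2812
  C          0.2803   -0.5605   -0.2803
  E          0.5606     5.896 9.3126e-04
  solve Keq expr → x = -0.2803; check Q = 0.05776
Then remove 2.4210e-04 M of D.
Step 2:
                  C         J         D
  I          0.5606     5.896 6.8916e-04
  C       -2.4155e-04 4.8309e-04 2.4155e-04
  E          0.5603     5.897 9.3071e-04
  solve Keq expr → x = 2.4155e-04; check Q = 0.05776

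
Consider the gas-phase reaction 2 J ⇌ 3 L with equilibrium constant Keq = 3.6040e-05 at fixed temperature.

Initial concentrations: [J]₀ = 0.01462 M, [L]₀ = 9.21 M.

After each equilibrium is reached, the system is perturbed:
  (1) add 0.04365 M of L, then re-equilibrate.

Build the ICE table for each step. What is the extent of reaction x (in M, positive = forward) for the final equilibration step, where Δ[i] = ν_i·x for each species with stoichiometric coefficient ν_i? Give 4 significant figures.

Q₀ = 3.6550e+06 vs Keq = 3.6040e-05 ⇒ Q>K, reverse
Step 1:
                  J         L
  init      0.01462      9.21
  Δ           6.067      -9.1
  eq          6.081    0.1101
  solve Keq expr → x = -3.033; check Q = 3.6040e-05
Then add 0.04365 M of L.
Step 2:
                  J         L
  init        6.081    0.1537
  Δ         0.02887   -0.0433
  eq           6.11    0.1104
  solve Keq expr → x = -0.01443; check Q = 3.6040e-05

x = -0.01443 M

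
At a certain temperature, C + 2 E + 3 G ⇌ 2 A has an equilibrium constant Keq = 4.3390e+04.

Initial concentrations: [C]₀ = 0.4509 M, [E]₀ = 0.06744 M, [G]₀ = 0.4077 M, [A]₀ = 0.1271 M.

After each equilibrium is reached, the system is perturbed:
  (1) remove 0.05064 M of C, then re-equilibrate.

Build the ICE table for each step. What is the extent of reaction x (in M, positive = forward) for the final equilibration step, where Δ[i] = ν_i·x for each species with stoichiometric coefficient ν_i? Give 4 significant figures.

x = -2.3022e-04 M

Q₀ = 116.2 vs Keq = 4.3390e+04 ⇒ Q<K, forward
Step 1:
                  C         E         G         A
  Initial    0.4509   0.06744    0.4077    0.1271
  Change   -0.02987  -0.05974   -0.0896   0.05974
  Equil       0.421  0.007705    0.3181    0.1868
  solve Keq expr → x = 0.02987; check Q = 4.3390e+04
Then remove 0.05064 M of C.
Step 2:
                  C         E         G         A
  Initial    0.3704  0.007705    0.3181    0.1868
  Change  2.3022e-04 4.6044e-04 6.9066e-04 -4.6044e-04
  Equil      0.3706  0.008165    0.3188    0.1864
  solve Keq expr → x = -2.3022e-04; check Q = 4.3390e+04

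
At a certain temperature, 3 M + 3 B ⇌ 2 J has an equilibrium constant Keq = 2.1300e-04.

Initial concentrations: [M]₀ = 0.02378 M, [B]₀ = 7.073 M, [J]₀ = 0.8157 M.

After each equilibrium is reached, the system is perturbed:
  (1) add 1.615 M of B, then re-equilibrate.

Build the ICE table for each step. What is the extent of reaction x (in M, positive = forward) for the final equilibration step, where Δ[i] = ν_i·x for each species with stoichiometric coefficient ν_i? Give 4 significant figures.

Q₀ = 139.8 vs Keq = 2.1300e-04 ⇒ Q>K, reverse
Step 1:
                   M          B          J
  I          0.02378      7.073     0.8157
  C           0.8356     0.8356    -0.5571
  E           0.8594      7.909     0.2586
  solve Keq expr → x = -0.2785; check Q = 2.1300e-04
Then add 1.615 M of B.
Step 2:
                   M          B          J
  I           0.8594      9.524     0.2586
  C         -0.06396   -0.06396    0.04264
  E           0.7955       9.46     0.3013
  solve Keq expr → x = 0.02132; check Q = 2.1300e-04

x = 0.02132 M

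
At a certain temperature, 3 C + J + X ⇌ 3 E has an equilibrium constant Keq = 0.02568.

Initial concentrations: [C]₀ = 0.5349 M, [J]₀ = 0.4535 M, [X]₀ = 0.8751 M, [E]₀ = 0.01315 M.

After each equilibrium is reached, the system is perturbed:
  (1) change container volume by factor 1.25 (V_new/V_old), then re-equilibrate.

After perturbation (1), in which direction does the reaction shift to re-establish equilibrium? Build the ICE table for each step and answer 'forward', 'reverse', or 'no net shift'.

Q₀ = 3.7439e-05 vs Keq = 0.02568 ⇒ Q<K, forward
Step 1:
                  C         J         X         E
  Initial    0.5349    0.4535    0.8751   0.01315
  Change   -0.08201  -0.02734  -0.02734   0.08201
  Equil      0.4529    0.4262    0.8478   0.09516
  solve Keq expr → x = 0.02734; check Q = 0.02568
Then change container volume by factor 1.25 (V_new/V_old).
Step 2:
                  C         J         X         E
  Initial    0.3623    0.3409    0.6782   0.07613
  Change   0.008669   0.00289   0.00289 -0.008669
  Equil       0.371    0.3438    0.6811   0.06746
  solve Keq expr → x = -0.00289; check Q = 0.02568

Direction: reverse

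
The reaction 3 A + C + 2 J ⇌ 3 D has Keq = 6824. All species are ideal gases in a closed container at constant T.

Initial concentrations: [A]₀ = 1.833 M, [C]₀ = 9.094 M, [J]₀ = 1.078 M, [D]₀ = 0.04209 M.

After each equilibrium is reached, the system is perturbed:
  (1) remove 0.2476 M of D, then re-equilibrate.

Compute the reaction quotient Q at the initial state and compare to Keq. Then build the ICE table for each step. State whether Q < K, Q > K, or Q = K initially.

Q₀ = 1.1457e-06; Q < K (proceeds forward)

Q₀ = 1.1457e-06 vs Keq = 6824 ⇒ Q<K, forward
Step 1:
                    A           C           J           D
  I             1.833       9.094       1.078     0.04209
  C            -1.539     -0.5132      -1.026       1.539
  E            0.2935       8.581     0.05169       1.582
  solve Keq expr → x = 0.5132; check Q = 6824
Then remove 0.2476 M of D.
Step 2:
                    A           C           J           D
  I            0.2935       8.581     0.05169       1.334
  C           -0.0125   -0.004168   -0.008335      0.0125
  E             0.281       8.577     0.04335       1.346
  solve Keq expr → x = 0.004168; check Q = 6824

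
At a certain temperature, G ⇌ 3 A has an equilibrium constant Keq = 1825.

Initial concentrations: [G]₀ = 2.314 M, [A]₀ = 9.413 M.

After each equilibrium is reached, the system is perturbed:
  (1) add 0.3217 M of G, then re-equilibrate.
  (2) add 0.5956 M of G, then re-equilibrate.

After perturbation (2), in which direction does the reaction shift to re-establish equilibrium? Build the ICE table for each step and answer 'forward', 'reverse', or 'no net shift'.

Q₀ = 360.4 vs Keq = 1825 ⇒ Q<K, forward
Step 1:
                  G         A
  init        2.314     9.413
  Δ          -1.149     3.446
  eq          1.165     12.86
  solve Keq expr → x = 1.149; check Q = 1825
Then add 0.3217 M of G.
Step 2:
                  G         A
  init        1.487     12.86
  Δ          -0.174    0.5219
  eq          1.313     13.38
  solve Keq expr → x = 0.174; check Q = 1825
Then add 0.5956 M of G.
Step 3:
                  G         A
  init        1.909     13.38
  Δ         -0.3062    0.9186
  eq          1.602      14.3
  solve Keq expr → x = 0.3062; check Q = 1825

Direction: forward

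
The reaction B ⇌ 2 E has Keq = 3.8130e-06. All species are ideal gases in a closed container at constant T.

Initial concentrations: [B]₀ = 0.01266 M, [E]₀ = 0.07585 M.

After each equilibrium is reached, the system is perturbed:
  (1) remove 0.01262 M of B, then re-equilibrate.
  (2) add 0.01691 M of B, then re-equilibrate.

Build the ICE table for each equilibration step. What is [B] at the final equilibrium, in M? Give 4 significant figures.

Q₀ = 0.4544 vs Keq = 3.8130e-06 ⇒ Q>K, reverse
Step 1:
                  B         E
  I         0.01266   0.07585
  C         0.03771  -0.07541
  E         0.05037 4.3823e-04
  solve Keq expr → x = -0.03771; check Q = 3.8130e-06
Then remove 0.01262 M of B.
Step 2:
                  B         E
  I         0.03775 4.3823e-04
  C       2.9354e-05 -5.8707e-05
  E         0.03778 3.7952e-04
  solve Keq expr → x = -2.9354e-05; check Q = 3.8130e-06
Then add 0.01691 M of B.
Step 3:
                  B         E
  I         0.05469 3.7952e-04
  C       -3.8476e-05 7.6952e-05
  E         0.05465 4.5647e-04
  solve Keq expr → x = 3.8476e-05; check Q = 3.8130e-06

[B]_eq = 0.05465 M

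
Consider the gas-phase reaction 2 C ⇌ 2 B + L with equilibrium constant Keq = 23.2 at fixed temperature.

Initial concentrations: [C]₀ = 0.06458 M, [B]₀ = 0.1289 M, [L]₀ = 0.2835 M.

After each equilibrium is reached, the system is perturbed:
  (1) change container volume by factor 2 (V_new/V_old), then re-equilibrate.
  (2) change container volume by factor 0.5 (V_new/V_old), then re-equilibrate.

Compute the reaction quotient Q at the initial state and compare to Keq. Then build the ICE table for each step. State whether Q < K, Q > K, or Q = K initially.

Q₀ = 1.129; Q < K (proceeds forward)

Q₀ = 1.129 vs Keq = 23.2 ⇒ Q<K, forward
Step 1:
                  C         B         L
  I         0.06458    0.1289    0.2835
  C        -0.04465   0.04465   0.02233
  E         0.01993    0.1736    0.3058
  solve Keq expr → x = 0.02233; check Q = 23.2
Then change container volume by factor 2 (V_new/V_old).
Step 2:
                  C         B         L
  I        0.009963   0.08678    0.1529
  C        -0.00267   0.00267  0.001335
  E        0.007293   0.08945    0.1542
  solve Keq expr → x = 0.001335; check Q = 23.2
Then change container volume by factor 0.5 (V_new/V_old).
Step 3:
                  C         B         L
  I         0.01459    0.1789    0.3085
  C         0.00534  -0.00534  -0.00267
  E         0.01993    0.1736    0.3058
  solve Keq expr → x = -0.00267; check Q = 23.2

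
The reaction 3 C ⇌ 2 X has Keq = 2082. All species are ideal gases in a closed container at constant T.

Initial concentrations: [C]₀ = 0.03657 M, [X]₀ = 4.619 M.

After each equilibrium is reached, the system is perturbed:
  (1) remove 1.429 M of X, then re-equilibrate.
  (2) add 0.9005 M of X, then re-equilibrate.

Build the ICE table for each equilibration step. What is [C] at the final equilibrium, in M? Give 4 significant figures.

[C]_eq = 0.1968 M

Q₀ = 4.3624e+05 vs Keq = 2082 ⇒ Q>K, reverse
Step 1:
                    C           X
  init        0.03657       4.619
  Δ            0.1769     -0.1179
  eq           0.2135       4.501
  solve Keq expr → x = -0.05897; check Q = 2082
Then remove 1.429 M of X.
Step 2:
                    C           X
  init         0.2135       3.072
  Δ          -0.04687     0.03125
  eq           0.1666       3.103
  solve Keq expr → x = 0.01562; check Q = 2082
Then add 0.9005 M of X.
Step 3:
                    C           X
  init         0.1666       4.004
  Δ           0.03018    -0.02012
  eq           0.1968       3.984
  solve Keq expr → x = -0.01006; check Q = 2082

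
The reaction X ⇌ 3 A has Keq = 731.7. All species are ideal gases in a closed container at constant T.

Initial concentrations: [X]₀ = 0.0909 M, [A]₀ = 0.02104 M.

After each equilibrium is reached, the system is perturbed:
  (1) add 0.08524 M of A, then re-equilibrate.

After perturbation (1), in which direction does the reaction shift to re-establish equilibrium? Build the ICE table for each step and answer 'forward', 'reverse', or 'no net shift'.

Q₀ = 1.0246e-04 vs Keq = 731.7 ⇒ Q<K, forward
Step 1:
                  X         A
  I          0.0909   0.02104
  C        -0.09087    0.2726
  E       3.4602e-05    0.2936
  solve Keq expr → x = 0.09087; check Q = 731.7
Then add 0.08524 M of A.
Step 2:
                  X         A
  I       3.4602e-05    0.3789
  C       3.9658e-05 -1.1897e-04
  E       7.4259e-05    0.3788
  solve Keq expr → x = -3.9658e-05; check Q = 731.7

Direction: reverse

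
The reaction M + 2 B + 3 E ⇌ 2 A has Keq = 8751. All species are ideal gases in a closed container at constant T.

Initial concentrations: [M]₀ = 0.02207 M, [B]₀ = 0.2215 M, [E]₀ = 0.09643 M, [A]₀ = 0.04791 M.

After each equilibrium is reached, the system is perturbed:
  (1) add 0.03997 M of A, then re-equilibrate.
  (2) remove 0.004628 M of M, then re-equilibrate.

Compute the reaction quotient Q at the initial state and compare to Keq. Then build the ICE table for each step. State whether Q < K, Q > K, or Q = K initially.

Q₀ = 2364; Q < K (proceeds forward)

Q₀ = 2364 vs Keq = 8751 ⇒ Q<K, forward
Step 1:
                  M         B         E         A
  init      0.02207    0.2215   0.09643   0.04791
  Δ       -0.005284  -0.01057  -0.01585   0.01057
  eq        0.01679    0.2109   0.08058   0.05848
  solve Keq expr → x = 0.005284; check Q = 8751
Then add 0.03997 M of A.
Step 2:
                  M         B         E         A
  init      0.01679    0.2109   0.08058   0.09845
  Δ        0.004814  0.009627   0.01444 -0.009627
  eq         0.0216    0.2206   0.09502   0.08882
  solve Keq expr → x = -0.004814; check Q = 8751
Then remove 0.004628 M of M.
Step 3:
                  M         B         E         A
  init      0.01697    0.2206   0.09502   0.08882
  Δ        0.001128  0.002256  0.003384 -0.002256
  eq         0.0181    0.2228    0.0984   0.08656
  solve Keq expr → x = -0.001128; check Q = 8751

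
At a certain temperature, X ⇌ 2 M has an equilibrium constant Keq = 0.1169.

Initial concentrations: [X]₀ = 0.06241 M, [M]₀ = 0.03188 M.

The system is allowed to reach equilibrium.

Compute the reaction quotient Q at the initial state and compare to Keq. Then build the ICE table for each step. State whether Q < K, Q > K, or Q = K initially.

Q₀ = 0.01628 vs Keq = 0.1169 ⇒ Q<K, forward
Step 1:
                  X         M
  Initial   0.06241   0.03188
  Change   -0.01948   0.03896
  Equil     0.04293   0.07084
  solve Keq expr → x = 0.01948; check Q = 0.1169

Q₀ = 0.01628; Q < K (proceeds forward)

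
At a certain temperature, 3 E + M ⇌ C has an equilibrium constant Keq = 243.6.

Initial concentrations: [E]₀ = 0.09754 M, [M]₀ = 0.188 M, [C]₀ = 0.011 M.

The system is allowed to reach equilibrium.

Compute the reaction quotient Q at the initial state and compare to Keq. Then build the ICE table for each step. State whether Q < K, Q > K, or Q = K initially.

Q₀ = 63.05 vs Keq = 243.6 ⇒ Q<K, forward
Step 1:
                   E          M          C
  init       0.09754      0.188      0.011
  Δ         -0.02257  -0.007524   0.007524
  eq         0.07497     0.1805    0.01852
  solve Keq expr → x = 0.007524; check Q = 243.6

Q₀ = 63.05; Q < K (proceeds forward)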